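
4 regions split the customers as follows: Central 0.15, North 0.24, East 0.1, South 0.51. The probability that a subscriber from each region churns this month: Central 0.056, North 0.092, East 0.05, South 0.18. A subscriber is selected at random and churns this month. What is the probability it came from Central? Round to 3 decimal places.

Compute prior × likelihood for every hypothesis:
  Central: 0.15 × 0.056 = 0.0084
  North: 0.24 × 0.092 = 0.02208
  East: 0.1 × 0.05 = 0.005
  South: 0.51 × 0.18 = 0.0918
Normalizing constant = 0.12728.
P(Central | evidence) = 0.0084 / 0.12728 ≈ 0.066.

0.066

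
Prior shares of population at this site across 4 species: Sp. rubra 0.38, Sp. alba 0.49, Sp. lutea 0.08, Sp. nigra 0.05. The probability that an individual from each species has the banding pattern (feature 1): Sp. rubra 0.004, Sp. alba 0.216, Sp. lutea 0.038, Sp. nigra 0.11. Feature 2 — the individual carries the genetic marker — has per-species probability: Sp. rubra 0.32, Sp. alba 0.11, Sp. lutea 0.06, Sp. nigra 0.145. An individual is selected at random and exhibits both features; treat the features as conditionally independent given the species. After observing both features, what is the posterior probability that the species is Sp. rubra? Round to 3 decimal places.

Unnormalized posteriors (prior × likelihood):
  Sp. rubra: 0.38 × 0.004 × 0.32 = 0.0004864
  Sp. alba: 0.49 × 0.216 × 0.11 = 0.0116424
  Sp. lutea: 0.08 × 0.038 × 0.06 = 0.0001824
  Sp. nigra: 0.05 × 0.11 × 0.145 = 0.0007975
Normalizing constant = 0.0131087.
P(Sp. rubra | evidence) = 0.0004864 / 0.0131087 ≈ 0.037.

0.037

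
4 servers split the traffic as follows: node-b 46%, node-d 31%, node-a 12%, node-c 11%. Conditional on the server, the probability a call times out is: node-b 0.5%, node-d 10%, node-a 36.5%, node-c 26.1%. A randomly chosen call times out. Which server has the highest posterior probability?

Prior × likelihood for each hypothesis:
  node-b: 0.46 × 0.005 = 0.0023
  node-d: 0.31 × 0.1 = 0.031
  node-a: 0.12 × 0.365 = 0.0438
  node-c: 0.11 × 0.261 = 0.02871
Sum = 0.10581.
Largest term belongs to node-a, so node-a is most probable.

node-a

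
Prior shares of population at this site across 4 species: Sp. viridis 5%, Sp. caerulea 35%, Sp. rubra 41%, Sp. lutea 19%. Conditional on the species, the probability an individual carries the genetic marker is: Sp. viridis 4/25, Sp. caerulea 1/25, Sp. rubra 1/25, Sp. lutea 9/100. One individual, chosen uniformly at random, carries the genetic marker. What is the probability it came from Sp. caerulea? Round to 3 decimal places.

0.252

By Bayes' rule, posterior ∝ prior × likelihood:
  Sp. viridis: 0.05 × 0.16 = 0.008
  Sp. caerulea: 0.35 × 0.04 = 0.014
  Sp. rubra: 0.41 × 0.04 = 0.0164
  Sp. lutea: 0.19 × 0.09 = 0.0171
Normalizing constant = 0.0555.
P(Sp. caerulea | evidence) = 0.014 / 0.0555 ≈ 0.252.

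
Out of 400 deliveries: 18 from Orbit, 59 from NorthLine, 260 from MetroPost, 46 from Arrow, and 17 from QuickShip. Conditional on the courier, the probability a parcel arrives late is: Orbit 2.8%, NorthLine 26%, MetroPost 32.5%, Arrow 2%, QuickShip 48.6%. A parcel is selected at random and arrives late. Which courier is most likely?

MetroPost

Compute prior × likelihood for every hypothesis:
  Orbit: 0.045 × 0.028 = 0.00126
  NorthLine: 0.1475 × 0.26 = 0.03835
  MetroPost: 0.65 × 0.325 = 0.21125
  Arrow: 0.115 × 0.02 = 0.0023
  QuickShip: 0.0425 × 0.486 = 0.020655
Total = 0.273815.
Largest term belongs to MetroPost, so MetroPost is most probable.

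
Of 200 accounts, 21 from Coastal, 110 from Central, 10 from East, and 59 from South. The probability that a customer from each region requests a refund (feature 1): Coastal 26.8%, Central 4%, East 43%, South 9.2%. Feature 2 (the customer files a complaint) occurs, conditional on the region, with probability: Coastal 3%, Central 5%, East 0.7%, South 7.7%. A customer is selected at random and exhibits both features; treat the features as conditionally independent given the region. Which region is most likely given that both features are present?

Compute prior × likelihood for every hypothesis:
  Coastal: 0.105 × 0.268 × 0.03 = 0.0008442
  Central: 0.55 × 0.04 × 0.05 = 0.0011
  East: 0.05 × 0.43 × 0.007 = 0.0001505
  South: 0.295 × 0.092 × 0.077 = 0.00208978
Normalizing constant = 0.00418448.
Largest term belongs to South, so South is most probable.

South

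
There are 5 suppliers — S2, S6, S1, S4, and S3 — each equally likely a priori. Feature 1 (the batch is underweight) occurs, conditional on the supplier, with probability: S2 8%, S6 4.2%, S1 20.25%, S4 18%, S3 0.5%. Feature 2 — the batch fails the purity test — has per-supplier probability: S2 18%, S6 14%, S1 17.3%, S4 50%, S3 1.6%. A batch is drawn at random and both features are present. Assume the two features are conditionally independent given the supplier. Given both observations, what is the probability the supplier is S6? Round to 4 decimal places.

Since the prior is uniform, the posterior is proportional to the likelihood:
  S2: 0.08 × 0.18 = 0.0144
  S6: 0.042 × 0.14 = 0.00588
  S1: 0.2025 × 0.173 = 0.0350325
  S4: 0.18 × 0.5 = 0.09
  S3: 0.005 × 0.016 = 0.00008
Sum = 0.1453925.
P(S6 | evidence) = 0.00588 / 0.1453925 ≈ 0.0404.

0.0404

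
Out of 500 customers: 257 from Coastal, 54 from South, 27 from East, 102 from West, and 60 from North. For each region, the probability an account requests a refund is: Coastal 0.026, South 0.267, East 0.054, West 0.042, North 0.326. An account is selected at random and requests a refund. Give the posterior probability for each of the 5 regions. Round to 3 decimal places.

Unnormalized posteriors (prior × likelihood):
  Coastal: 0.514 × 0.026 = 0.013364
  South: 0.108 × 0.267 = 0.028836
  East: 0.054 × 0.054 = 0.002916
  West: 0.204 × 0.042 = 0.008568
  North: 0.12 × 0.326 = 0.03912
Total = 0.092804.
P(Coastal | refund) = 0.013364/0.092804 ≈ 0.144
P(South | refund) = 0.028836/0.092804 ≈ 0.311
P(East | refund) = 0.002916/0.092804 ≈ 0.031
P(West | refund) = 0.008568/0.092804 ≈ 0.092
P(North | refund) = 0.03912/0.092804 ≈ 0.422

Coastal 0.144, South 0.311, East 0.031, West 0.092, North 0.422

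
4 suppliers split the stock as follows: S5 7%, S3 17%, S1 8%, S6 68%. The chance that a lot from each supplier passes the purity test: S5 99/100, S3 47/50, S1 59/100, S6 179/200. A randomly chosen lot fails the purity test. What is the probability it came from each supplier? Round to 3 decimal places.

S5 0.006, S3 0.089, S1 0.285, S6 0.620

Taking complements, P(off-spec | each) = S5 0.01, S3 0.06, S1 0.41, S6 0.105.
By Bayes' rule, posterior ∝ prior × likelihood:
  S5: 0.07 × 0.01 = 0.0007
  S3: 0.17 × 0.06 = 0.0102
  S1: 0.08 × 0.41 = 0.0328
  S6: 0.68 × 0.105 = 0.0714
Normalizing constant = 0.1151.
P(S5 | off-spec) = 0.0007/0.1151 ≈ 0.006
P(S3 | off-spec) = 0.0102/0.1151 ≈ 0.089
P(S1 | off-spec) = 0.0328/0.1151 ≈ 0.285
P(S6 | off-spec) = 0.0714/0.1151 ≈ 0.620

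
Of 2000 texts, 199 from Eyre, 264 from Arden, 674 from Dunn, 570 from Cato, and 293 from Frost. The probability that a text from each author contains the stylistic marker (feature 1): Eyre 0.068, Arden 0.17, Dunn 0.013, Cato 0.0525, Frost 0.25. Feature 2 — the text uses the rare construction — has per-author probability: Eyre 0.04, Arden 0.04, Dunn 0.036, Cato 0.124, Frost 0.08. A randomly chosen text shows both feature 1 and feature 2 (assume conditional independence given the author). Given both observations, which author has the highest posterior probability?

Frost

By Bayes' rule, posterior ∝ prior × likelihood:
  Eyre: 0.0995 × 0.068 × 0.04 = 0.00027064
  Arden: 0.132 × 0.17 × 0.04 = 0.0008976
  Dunn: 0.337 × 0.013 × 0.036 = 0.000157716
  Cato: 0.285 × 0.0525 × 0.124 = 0.00185535
  Frost: 0.1465 × 0.25 × 0.08 = 0.00293
Total = 0.006111306.
Largest term belongs to Frost, so Frost is most probable.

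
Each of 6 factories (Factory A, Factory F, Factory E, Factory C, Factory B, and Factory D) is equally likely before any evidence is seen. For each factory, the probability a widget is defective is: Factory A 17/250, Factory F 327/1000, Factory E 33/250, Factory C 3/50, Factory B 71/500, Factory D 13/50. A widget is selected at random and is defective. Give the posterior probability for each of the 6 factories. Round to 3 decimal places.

Factory A 0.069, Factory F 0.331, Factory E 0.133, Factory C 0.061, Factory B 0.144, Factory D 0.263

Since the prior is uniform, the posterior is proportional to the likelihood:
  Factory A: 0.068
  Factory F: 0.327
  Factory E: 0.132
  Factory C: 0.06
  Factory B: 0.142
  Factory D: 0.26
Normalizing constant = 0.989.
P(Factory A | defective) = 0.068/0.989 ≈ 0.069
P(Factory F | defective) = 0.327/0.989 ≈ 0.331
P(Factory E | defective) = 0.132/0.989 ≈ 0.133
P(Factory C | defective) = 0.06/0.989 ≈ 0.061
P(Factory B | defective) = 0.142/0.989 ≈ 0.144
P(Factory D | defective) = 0.26/0.989 ≈ 0.263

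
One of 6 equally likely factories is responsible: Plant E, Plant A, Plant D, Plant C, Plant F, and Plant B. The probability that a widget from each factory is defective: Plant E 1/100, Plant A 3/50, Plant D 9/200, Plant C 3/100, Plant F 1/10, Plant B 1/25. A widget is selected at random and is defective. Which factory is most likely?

Since the prior is uniform, the posterior is proportional to the likelihood:
  Plant E: 0.01
  Plant A: 0.06
  Plant D: 0.045
  Plant C: 0.03
  Plant F: 0.1
  Plant B: 0.04
Sum = 0.285.
Largest term belongs to Plant F, so Plant F is most probable.

Plant F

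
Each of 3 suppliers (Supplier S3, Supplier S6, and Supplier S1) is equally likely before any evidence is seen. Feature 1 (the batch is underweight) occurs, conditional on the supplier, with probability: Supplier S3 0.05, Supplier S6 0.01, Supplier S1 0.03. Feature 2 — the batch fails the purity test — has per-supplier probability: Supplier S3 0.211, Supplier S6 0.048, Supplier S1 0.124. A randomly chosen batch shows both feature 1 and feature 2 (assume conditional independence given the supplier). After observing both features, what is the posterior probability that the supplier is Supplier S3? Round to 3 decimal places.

0.715

Since the prior is uniform, the posterior is proportional to the likelihood:
  Supplier S3: 0.05 × 0.211 = 0.01055
  Supplier S6: 0.01 × 0.048 = 0.00048
  Supplier S1: 0.03 × 0.124 = 0.00372
Normalizing constant = 0.01475.
P(Supplier S3 | evidence) = 0.01055 / 0.01475 ≈ 0.715.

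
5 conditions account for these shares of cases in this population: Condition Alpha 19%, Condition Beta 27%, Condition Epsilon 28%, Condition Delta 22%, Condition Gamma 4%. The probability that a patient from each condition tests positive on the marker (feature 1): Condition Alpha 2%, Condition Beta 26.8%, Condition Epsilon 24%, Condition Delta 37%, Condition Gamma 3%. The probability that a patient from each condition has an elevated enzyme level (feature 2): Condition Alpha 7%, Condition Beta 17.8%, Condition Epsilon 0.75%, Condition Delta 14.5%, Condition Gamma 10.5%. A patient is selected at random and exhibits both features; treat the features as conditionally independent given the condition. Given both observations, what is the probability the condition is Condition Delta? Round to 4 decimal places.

Compute prior × likelihood for every hypothesis:
  Condition Alpha: 0.19 × 0.02 × 0.07 = 0.000266
  Condition Beta: 0.27 × 0.268 × 0.178 = 0.01288008
  Condition Epsilon: 0.28 × 0.24 × 0.0075 = 0.000504
  Condition Delta: 0.22 × 0.37 × 0.145 = 0.011803
  Condition Gamma: 0.04 × 0.03 × 0.105 = 0.000126
Normalizing constant = 0.02557908.
P(Condition Delta | evidence) = 0.011803 / 0.02557908 ≈ 0.4614.

0.4614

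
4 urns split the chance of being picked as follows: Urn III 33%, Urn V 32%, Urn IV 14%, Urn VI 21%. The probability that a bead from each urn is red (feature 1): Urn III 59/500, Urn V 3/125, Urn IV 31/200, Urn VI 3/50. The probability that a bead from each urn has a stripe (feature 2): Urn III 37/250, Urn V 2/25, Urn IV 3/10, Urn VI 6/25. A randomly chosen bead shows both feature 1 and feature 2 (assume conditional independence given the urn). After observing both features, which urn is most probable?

By Bayes' rule, posterior ∝ prior × likelihood:
  Urn III: 0.33 × 0.118 × 0.148 = 0.00576312
  Urn V: 0.32 × 0.024 × 0.08 = 0.0006144
  Urn IV: 0.14 × 0.155 × 0.3 = 0.00651
  Urn VI: 0.21 × 0.06 × 0.24 = 0.003024
Normalizing constant = 0.01591152.
Largest term belongs to Urn IV, so Urn IV is most probable.

Urn IV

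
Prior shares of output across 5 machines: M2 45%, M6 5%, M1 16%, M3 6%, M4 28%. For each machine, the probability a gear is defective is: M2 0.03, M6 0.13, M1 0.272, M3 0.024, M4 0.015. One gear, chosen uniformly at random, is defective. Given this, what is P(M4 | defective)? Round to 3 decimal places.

0.061

Prior × likelihood for each hypothesis:
  M2: 0.45 × 0.03 = 0.0135
  M6: 0.05 × 0.13 = 0.0065
  M1: 0.16 × 0.272 = 0.04352
  M3: 0.06 × 0.024 = 0.00144
  M4: 0.28 × 0.015 = 0.0042
Sum = 0.06916.
P(M4 | evidence) = 0.0042 / 0.06916 ≈ 0.061.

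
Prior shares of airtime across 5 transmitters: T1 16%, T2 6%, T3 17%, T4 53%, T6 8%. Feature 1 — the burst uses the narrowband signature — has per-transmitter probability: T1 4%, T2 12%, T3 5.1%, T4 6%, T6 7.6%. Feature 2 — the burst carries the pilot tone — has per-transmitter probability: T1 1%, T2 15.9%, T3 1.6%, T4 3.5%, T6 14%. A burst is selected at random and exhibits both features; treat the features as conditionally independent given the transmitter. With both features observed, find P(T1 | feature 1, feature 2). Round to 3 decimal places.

Prior × likelihood for each hypothesis:
  T1: 0.16 × 0.04 × 0.01 = 0.000064
  T2: 0.06 × 0.12 × 0.159 = 0.0011448
  T3: 0.17 × 0.051 × 0.016 = 0.00013872
  T4: 0.53 × 0.06 × 0.035 = 0.001113
  T6: 0.08 × 0.076 × 0.14 = 0.0008512
Total = 0.00331172.
P(T1 | evidence) = 0.000064 / 0.00331172 ≈ 0.019.

0.019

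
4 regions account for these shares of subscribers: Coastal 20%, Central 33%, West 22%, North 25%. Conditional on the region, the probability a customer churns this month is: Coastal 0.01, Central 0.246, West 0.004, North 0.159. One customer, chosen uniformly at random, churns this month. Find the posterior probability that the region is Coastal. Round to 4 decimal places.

0.0162

Compute prior × likelihood for every hypothesis:
  Coastal: 0.2 × 0.01 = 0.002
  Central: 0.33 × 0.246 = 0.08118
  West: 0.22 × 0.004 = 0.00088
  North: 0.25 × 0.159 = 0.03975
Sum = 0.12381.
P(Coastal | evidence) = 0.002 / 0.12381 ≈ 0.0162.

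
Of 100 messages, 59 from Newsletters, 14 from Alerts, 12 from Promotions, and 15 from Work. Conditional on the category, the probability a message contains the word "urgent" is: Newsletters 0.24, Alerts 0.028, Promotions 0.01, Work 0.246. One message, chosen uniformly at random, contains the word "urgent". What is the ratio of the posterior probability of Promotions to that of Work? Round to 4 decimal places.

0.0325

Compute prior × likelihood for every hypothesis:
  Newsletters: 0.59 × 0.24 = 0.1416
  Alerts: 0.14 × 0.028 = 0.00392
  Promotions: 0.12 × 0.01 = 0.0012
  Work: 0.15 × 0.246 = 0.0369
Total = 0.18362.
The ratio is 0.0012 / 0.0369 (the normalizer cancels) = 0.0325.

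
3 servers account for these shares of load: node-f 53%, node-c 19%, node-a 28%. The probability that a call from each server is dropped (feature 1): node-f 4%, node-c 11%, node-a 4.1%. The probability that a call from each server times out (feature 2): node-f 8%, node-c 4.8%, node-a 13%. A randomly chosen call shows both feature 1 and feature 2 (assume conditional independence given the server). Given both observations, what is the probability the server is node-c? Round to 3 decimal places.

Compute prior × likelihood for every hypothesis:
  node-f: 0.53 × 0.04 × 0.08 = 0.001696
  node-c: 0.19 × 0.11 × 0.048 = 0.0010032
  node-a: 0.28 × 0.041 × 0.13 = 0.0014924
Total = 0.0041916.
P(node-c | evidence) = 0.0010032 / 0.0041916 ≈ 0.239.

0.239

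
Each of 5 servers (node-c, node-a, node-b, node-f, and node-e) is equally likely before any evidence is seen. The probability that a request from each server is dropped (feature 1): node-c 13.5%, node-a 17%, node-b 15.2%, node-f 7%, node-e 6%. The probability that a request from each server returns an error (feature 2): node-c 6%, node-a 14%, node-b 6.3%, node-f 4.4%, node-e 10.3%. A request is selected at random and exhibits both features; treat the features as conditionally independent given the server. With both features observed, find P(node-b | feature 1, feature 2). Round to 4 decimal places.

0.1887

With a uniform prior (1/5 each), posterior ∝ likelihood:
  node-c: 0.135 × 0.06 = 0.0081
  node-a: 0.17 × 0.14 = 0.0238
  node-b: 0.152 × 0.063 = 0.009576
  node-f: 0.07 × 0.044 = 0.00308
  node-e: 0.06 × 0.103 = 0.00618
Total = 0.050736.
P(node-b | evidence) = 0.009576 / 0.050736 ≈ 0.1887.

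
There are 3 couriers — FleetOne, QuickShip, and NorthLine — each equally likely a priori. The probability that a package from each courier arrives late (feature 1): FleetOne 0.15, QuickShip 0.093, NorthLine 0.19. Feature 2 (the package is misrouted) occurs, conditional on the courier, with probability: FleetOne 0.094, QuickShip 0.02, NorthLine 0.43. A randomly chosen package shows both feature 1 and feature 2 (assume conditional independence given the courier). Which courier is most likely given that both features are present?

NorthLine

With a uniform prior (1/3 each), posterior ∝ likelihood:
  FleetOne: 0.15 × 0.094 = 0.0141
  QuickShip: 0.093 × 0.02 = 0.00186
  NorthLine: 0.19 × 0.43 = 0.0817
Sum = 0.09766.
Largest term belongs to NorthLine, so NorthLine is most probable.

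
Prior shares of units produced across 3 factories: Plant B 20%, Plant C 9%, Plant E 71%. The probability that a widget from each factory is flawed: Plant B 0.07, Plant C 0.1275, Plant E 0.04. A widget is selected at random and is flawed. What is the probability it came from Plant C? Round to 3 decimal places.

Unnormalized posteriors (prior × likelihood):
  Plant B: 0.2 × 0.07 = 0.014
  Plant C: 0.09 × 0.1275 = 0.011475
  Plant E: 0.71 × 0.04 = 0.0284
Sum = 0.053875.
P(Plant C | evidence) = 0.011475 / 0.053875 ≈ 0.213.

0.213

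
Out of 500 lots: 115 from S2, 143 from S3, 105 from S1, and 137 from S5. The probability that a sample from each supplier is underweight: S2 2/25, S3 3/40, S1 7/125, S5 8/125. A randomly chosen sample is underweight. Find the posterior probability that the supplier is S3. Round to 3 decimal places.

Prior × likelihood for each hypothesis:
  S2: 0.23 × 0.08 = 0.0184
  S3: 0.286 × 0.075 = 0.02145
  S1: 0.21 × 0.056 = 0.01176
  S5: 0.274 × 0.064 = 0.017536
Sum = 0.069146.
P(S3 | evidence) = 0.02145 / 0.069146 ≈ 0.310.

0.310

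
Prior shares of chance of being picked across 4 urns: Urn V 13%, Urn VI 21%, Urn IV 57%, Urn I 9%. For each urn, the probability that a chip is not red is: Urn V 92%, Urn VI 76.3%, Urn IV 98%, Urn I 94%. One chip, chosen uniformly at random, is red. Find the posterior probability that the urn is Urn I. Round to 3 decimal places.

Taking complements, P(red | each) = Urn V 0.08, Urn VI 0.237, Urn IV 0.02, Urn I 0.06.
By Bayes' rule, posterior ∝ prior × likelihood:
  Urn V: 0.13 × 0.08 = 0.0104
  Urn VI: 0.21 × 0.237 = 0.04977
  Urn IV: 0.57 × 0.02 = 0.0114
  Urn I: 0.09 × 0.06 = 0.0054
Normalizing constant = 0.07697.
P(Urn I | evidence) = 0.0054 / 0.07697 ≈ 0.070.

0.070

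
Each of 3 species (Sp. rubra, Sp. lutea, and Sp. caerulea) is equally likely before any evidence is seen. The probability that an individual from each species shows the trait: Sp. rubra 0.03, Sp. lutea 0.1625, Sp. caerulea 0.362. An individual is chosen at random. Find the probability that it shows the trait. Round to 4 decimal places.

Since the prior is uniform, the posterior is proportional to the likelihood:
  Sp. rubra: 0.03
  Sp. lutea: 0.1625
  Sp. caerulea: 0.362
P(trait) = (1/3) × (0.03 + 0.1625 + 0.362) = 0.5545/3 ≈ 0.1848.

0.1848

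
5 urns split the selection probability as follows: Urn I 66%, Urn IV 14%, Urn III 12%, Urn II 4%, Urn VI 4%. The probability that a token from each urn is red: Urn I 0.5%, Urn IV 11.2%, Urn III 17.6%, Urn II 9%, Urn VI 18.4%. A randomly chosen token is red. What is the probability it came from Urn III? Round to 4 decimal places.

Unnormalized posteriors (prior × likelihood):
  Urn I: 0.66 × 0.005 = 0.0033
  Urn IV: 0.14 × 0.112 = 0.01568
  Urn III: 0.12 × 0.176 = 0.02112
  Urn II: 0.04 × 0.09 = 0.0036
  Urn VI: 0.04 × 0.184 = 0.00736
Total = 0.05106.
P(Urn III | evidence) = 0.02112 / 0.05106 ≈ 0.4136.

0.4136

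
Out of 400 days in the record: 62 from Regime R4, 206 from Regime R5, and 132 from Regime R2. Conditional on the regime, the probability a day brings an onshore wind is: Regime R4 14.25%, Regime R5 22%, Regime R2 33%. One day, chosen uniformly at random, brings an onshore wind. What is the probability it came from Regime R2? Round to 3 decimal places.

By Bayes' rule, posterior ∝ prior × likelihood:
  Regime R4: 0.155 × 0.1425 = 0.0220875
  Regime R5: 0.515 × 0.22 = 0.1133
  Regime R2: 0.33 × 0.33 = 0.1089
Total = 0.2442875.
P(Regime R2 | evidence) = 0.1089 / 0.2442875 ≈ 0.446.

0.446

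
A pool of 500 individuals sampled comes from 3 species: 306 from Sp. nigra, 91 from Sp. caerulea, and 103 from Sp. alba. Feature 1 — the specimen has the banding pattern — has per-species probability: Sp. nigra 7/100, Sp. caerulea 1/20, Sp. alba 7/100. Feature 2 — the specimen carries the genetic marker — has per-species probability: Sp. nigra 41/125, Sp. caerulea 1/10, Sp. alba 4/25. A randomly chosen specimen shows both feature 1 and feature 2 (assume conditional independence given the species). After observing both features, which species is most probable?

Sp. nigra

By Bayes' rule, posterior ∝ prior × likelihood:
  Sp. nigra: 0.612 × 0.07 × 0.328 = 0.01405152
  Sp. caerulea: 0.182 × 0.05 × 0.1 = 0.00091
  Sp. alba: 0.206 × 0.07 × 0.16 = 0.0023072
Normalizing constant = 0.01726872.
Largest term belongs to Sp. nigra, so Sp. nigra is most probable.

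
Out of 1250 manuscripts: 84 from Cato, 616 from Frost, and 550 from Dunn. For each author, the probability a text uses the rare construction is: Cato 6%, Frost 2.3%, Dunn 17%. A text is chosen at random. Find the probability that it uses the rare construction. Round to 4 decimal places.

Prior × likelihood for each hypothesis:
  Cato: 0.0672 × 0.06 = 0.004032
  Frost: 0.4928 × 0.023 = 0.0113344
  Dunn: 0.44 × 0.17 = 0.0748
P(rare-form) = 0.004032 + 0.0113344 + 0.0748 = 0.0901664 → 0.0902.

0.0902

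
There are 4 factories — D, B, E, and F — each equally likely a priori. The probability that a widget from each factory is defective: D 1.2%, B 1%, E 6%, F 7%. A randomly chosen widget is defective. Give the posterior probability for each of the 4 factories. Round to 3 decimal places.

D 0.079, B 0.066, E 0.395, F 0.461

With a uniform prior (1/4 each), posterior ∝ likelihood:
  D: 0.012
  B: 0.01
  E: 0.06
  F: 0.07
Total = 0.152.
P(D | defective) = 0.012/0.152 ≈ 0.079
P(B | defective) = 0.01/0.152 ≈ 0.066
P(E | defective) = 0.06/0.152 ≈ 0.395
P(F | defective) = 0.07/0.152 ≈ 0.461
(Check: 0.079+0.066+0.395+0.461 = 1.001.)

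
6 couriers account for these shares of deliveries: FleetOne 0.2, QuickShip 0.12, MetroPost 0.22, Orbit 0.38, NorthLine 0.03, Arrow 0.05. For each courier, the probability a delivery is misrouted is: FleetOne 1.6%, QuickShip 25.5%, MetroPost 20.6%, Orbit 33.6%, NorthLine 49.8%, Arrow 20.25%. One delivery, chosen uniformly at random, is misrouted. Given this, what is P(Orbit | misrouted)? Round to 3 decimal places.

Unnormalized posteriors (prior × likelihood):
  FleetOne: 0.2 × 0.016 = 0.0032
  QuickShip: 0.12 × 0.255 = 0.0306
  MetroPost: 0.22 × 0.206 = 0.04532
  Orbit: 0.38 × 0.336 = 0.12768
  NorthLine: 0.03 × 0.498 = 0.01494
  Arrow: 0.05 × 0.2025 = 0.010125
Total = 0.231865.
P(Orbit | evidence) = 0.12768 / 0.231865 ≈ 0.551.

0.551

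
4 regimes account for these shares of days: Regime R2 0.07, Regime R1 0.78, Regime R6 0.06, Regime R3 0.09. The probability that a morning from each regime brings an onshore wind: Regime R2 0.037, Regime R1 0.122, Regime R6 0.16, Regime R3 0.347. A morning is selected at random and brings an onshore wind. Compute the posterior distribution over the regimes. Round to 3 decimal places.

Regime R2 0.019, Regime R1 0.687, Regime R6 0.069, Regime R3 0.225

Compute prior × likelihood for every hypothesis:
  Regime R2: 0.07 × 0.037 = 0.00259
  Regime R1: 0.78 × 0.122 = 0.09516
  Regime R6: 0.06 × 0.16 = 0.0096
  Regime R3: 0.09 × 0.347 = 0.03123
Normalizing constant = 0.13858.
P(Regime R2 | onshore) = 0.00259/0.13858 ≈ 0.019
P(Regime R1 | onshore) = 0.09516/0.13858 ≈ 0.687
P(Regime R6 | onshore) = 0.0096/0.13858 ≈ 0.069
P(Regime R3 | onshore) = 0.03123/0.13858 ≈ 0.225
(Check: 0.019+0.687+0.069+0.225 = 1.000.)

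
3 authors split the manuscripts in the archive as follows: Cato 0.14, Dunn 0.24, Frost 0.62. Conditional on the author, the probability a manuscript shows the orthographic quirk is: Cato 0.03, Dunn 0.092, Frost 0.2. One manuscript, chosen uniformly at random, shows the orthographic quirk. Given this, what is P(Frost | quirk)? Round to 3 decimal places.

0.825

Prior × likelihood for each hypothesis:
  Cato: 0.14 × 0.03 = 0.0042
  Dunn: 0.24 × 0.092 = 0.02208
  Frost: 0.62 × 0.2 = 0.124
Total = 0.15028.
P(Frost | evidence) = 0.124 / 0.15028 ≈ 0.825.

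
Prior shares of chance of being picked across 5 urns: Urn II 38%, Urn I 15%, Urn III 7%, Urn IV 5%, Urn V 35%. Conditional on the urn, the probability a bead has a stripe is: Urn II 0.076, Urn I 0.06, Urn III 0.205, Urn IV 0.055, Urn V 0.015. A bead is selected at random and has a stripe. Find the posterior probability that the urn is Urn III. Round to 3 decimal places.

Compute prior × likelihood for every hypothesis:
  Urn II: 0.38 × 0.076 = 0.02888
  Urn I: 0.15 × 0.06 = 0.009
  Urn III: 0.07 × 0.205 = 0.01435
  Urn IV: 0.05 × 0.055 = 0.00275
  Urn V: 0.35 × 0.015 = 0.00525
Sum = 0.06023.
P(Urn III | evidence) = 0.01435 / 0.06023 ≈ 0.238.

0.238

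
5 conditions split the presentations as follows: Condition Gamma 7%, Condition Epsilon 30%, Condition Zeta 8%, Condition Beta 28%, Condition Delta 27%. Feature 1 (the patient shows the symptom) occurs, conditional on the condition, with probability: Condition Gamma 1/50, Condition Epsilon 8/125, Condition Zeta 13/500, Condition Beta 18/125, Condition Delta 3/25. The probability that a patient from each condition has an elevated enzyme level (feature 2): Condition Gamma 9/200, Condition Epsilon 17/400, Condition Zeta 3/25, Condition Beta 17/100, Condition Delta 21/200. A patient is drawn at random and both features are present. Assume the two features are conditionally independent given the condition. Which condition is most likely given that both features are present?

Compute prior × likelihood for every hypothesis:
  Condition Gamma: 0.07 × 0.02 × 0.045 = 0.000063
  Condition Epsilon: 0.3 × 0.064 × 0.0425 = 0.000816
  Condition Zeta: 0.08 × 0.026 × 0.12 = 0.0002496
  Condition Beta: 0.28 × 0.144 × 0.17 = 0.0068544
  Condition Delta: 0.27 × 0.12 × 0.105 = 0.003402
Normalizing constant = 0.011385.
Largest term belongs to Condition Beta, so Condition Beta is most probable.

Condition Beta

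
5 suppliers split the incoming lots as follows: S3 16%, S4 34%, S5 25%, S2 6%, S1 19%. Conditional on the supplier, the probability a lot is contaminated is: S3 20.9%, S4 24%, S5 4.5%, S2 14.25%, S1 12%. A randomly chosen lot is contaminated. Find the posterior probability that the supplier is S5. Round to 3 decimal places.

0.071

Compute prior × likelihood for every hypothesis:
  S3: 0.16 × 0.209 = 0.03344
  S4: 0.34 × 0.24 = 0.0816
  S5: 0.25 × 0.045 = 0.01125
  S2: 0.06 × 0.1425 = 0.00855
  S1: 0.19 × 0.12 = 0.0228
Sum = 0.15764.
P(S5 | evidence) = 0.01125 / 0.15764 ≈ 0.071.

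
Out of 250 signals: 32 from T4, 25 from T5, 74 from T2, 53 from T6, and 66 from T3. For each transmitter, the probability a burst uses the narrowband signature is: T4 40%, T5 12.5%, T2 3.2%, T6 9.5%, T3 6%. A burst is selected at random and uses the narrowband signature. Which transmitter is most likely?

T4

Compute prior × likelihood for every hypothesis:
  T4: 0.128 × 0.4 = 0.0512
  T5: 0.1 × 0.125 = 0.0125
  T2: 0.296 × 0.032 = 0.009472
  T6: 0.212 × 0.095 = 0.02014
  T3: 0.264 × 0.06 = 0.01584
Sum = 0.109152.
Largest term belongs to T4, so T4 is most probable.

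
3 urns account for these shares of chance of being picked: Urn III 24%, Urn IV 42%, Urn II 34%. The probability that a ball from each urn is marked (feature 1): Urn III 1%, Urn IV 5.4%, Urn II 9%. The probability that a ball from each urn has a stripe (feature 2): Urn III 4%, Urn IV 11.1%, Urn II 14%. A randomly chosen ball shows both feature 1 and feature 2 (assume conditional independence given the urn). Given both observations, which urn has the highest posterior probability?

Urn II

Prior × likelihood for each hypothesis:
  Urn III: 0.24 × 0.01 × 0.04 = 0.000096
  Urn IV: 0.42 × 0.054 × 0.111 = 0.00251748
  Urn II: 0.34 × 0.09 × 0.14 = 0.004284
Sum = 0.00689748.
Largest term belongs to Urn II, so Urn II is most probable.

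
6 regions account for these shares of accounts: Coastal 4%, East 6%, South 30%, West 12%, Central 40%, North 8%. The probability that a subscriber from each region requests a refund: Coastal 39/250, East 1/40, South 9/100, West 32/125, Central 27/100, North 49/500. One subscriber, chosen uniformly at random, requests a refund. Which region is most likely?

Central

Unnormalized posteriors (prior × likelihood):
  Coastal: 0.04 × 0.156 = 0.00624
  East: 0.06 × 0.025 = 0.0015
  South: 0.3 × 0.09 = 0.027
  West: 0.12 × 0.256 = 0.03072
  Central: 0.4 × 0.27 = 0.108
  North: 0.08 × 0.098 = 0.00784
Normalizing constant = 0.1813.
Largest term belongs to Central, so Central is most probable.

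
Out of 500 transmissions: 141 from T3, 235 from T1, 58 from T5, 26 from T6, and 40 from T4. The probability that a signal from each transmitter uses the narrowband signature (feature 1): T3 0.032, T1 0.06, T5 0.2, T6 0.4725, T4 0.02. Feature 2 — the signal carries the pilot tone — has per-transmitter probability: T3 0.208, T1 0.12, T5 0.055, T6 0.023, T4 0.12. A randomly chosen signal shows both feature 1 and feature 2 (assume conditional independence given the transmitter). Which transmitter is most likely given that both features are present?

T1

By Bayes' rule, posterior ∝ prior × likelihood:
  T3: 0.282 × 0.032 × 0.208 = 0.001876992
  T1: 0.47 × 0.06 × 0.12 = 0.003384
  T5: 0.116 × 0.2 × 0.055 = 0.001276
  T6: 0.052 × 0.4725 × 0.023 = 0.00056511
  T4: 0.08 × 0.02 × 0.12 = 0.000192
Total = 0.007294102.
Largest term belongs to T1, so T1 is most probable.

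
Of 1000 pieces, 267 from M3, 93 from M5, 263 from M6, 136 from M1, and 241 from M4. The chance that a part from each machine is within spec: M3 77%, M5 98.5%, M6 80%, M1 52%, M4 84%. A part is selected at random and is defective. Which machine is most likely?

Taking complements, P(defective | each) = M3 0.23, M5 0.015, M6 0.2, M1 0.48, M4 0.16.
By Bayes' rule, posterior ∝ prior × likelihood:
  M3: 0.267 × 0.23 = 0.06141
  M5: 0.093 × 0.015 = 0.001395
  M6: 0.263 × 0.2 = 0.0526
  M1: 0.136 × 0.48 = 0.06528
  M4: 0.241 × 0.16 = 0.03856
Sum = 0.219245.
Largest term belongs to M1, so M1 is most probable.

M1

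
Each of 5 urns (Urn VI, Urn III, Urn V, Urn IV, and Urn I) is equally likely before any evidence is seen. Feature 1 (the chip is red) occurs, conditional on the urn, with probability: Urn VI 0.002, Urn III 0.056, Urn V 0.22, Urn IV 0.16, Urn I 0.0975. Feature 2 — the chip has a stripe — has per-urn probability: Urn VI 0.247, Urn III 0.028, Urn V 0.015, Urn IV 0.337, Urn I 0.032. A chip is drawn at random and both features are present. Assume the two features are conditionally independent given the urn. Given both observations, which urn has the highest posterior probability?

Since the prior is uniform, the posterior is proportional to the likelihood:
  Urn VI: 0.002 × 0.247 = 0.000494
  Urn III: 0.056 × 0.028 = 0.001568
  Urn V: 0.22 × 0.015 = 0.0033
  Urn IV: 0.16 × 0.337 = 0.05392
  Urn I: 0.0975 × 0.032 = 0.00312
Total = 0.062402.
Largest term belongs to Urn IV, so Urn IV is most probable.

Urn IV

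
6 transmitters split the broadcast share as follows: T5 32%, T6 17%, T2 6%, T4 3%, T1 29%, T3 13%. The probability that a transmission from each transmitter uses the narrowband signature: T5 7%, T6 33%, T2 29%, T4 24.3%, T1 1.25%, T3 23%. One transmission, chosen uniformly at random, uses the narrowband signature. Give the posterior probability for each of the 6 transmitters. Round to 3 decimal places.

Prior × likelihood for each hypothesis:
  T5: 0.32 × 0.07 = 0.0224
  T6: 0.17 × 0.33 = 0.0561
  T2: 0.06 × 0.29 = 0.0174
  T4: 0.03 × 0.243 = 0.00729
  T1: 0.29 × 0.0125 = 0.003625
  T3: 0.13 × 0.23 = 0.0299
Sum = 0.136715.
P(T5 | narrowband) = 0.0224/0.136715 ≈ 0.164
P(T6 | narrowband) = 0.0561/0.136715 ≈ 0.410
P(T2 | narrowband) = 0.0174/0.136715 ≈ 0.127
P(T4 | narrowband) = 0.00729/0.136715 ≈ 0.053
P(T1 | narrowband) = 0.003625/0.136715 ≈ 0.027
P(T3 | narrowband) = 0.0299/0.136715 ≈ 0.219
(Check: 0.164+0.410+0.127+0.053+0.027+0.219 = 1.000.)

T5 0.164, T6 0.410, T2 0.127, T4 0.053, T1 0.027, T3 0.219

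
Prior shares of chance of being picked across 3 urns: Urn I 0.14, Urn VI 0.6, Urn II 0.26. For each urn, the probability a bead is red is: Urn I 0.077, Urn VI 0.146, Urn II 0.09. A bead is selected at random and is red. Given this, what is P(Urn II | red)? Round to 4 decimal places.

Prior × likelihood for each hypothesis:
  Urn I: 0.14 × 0.077 = 0.01078
  Urn VI: 0.6 × 0.146 = 0.0876
  Urn II: 0.26 × 0.09 = 0.0234
Normalizing constant = 0.12178.
P(Urn II | evidence) = 0.0234 / 0.12178 ≈ 0.1921.

0.1921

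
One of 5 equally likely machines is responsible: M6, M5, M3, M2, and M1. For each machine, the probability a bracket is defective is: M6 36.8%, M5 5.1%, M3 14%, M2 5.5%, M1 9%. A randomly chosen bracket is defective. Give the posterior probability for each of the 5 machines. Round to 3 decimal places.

Since the prior is uniform, the posterior is proportional to the likelihood:
  M6: 0.368
  M5: 0.051
  M3: 0.14
  M2: 0.055
  M1: 0.09
Normalizing constant = 0.704.
P(M6 | defective) = 0.368/0.704 ≈ 0.523
P(M5 | defective) = 0.051/0.704 ≈ 0.072
P(M3 | defective) = 0.14/0.704 ≈ 0.199
P(M2 | defective) = 0.055/0.704 ≈ 0.078
P(M1 | defective) = 0.09/0.704 ≈ 0.128

M6 0.523, M5 0.072, M3 0.199, M2 0.078, M1 0.128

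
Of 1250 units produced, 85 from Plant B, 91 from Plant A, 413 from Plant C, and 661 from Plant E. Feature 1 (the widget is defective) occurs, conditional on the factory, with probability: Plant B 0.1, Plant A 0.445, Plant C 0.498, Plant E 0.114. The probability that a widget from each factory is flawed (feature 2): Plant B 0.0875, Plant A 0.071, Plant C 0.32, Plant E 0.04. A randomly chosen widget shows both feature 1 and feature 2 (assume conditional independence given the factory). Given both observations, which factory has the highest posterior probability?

Unnormalized posteriors (prior × likelihood):
  Plant B: 0.068 × 0.1 × 0.0875 = 0.000595
  Plant A: 0.0728 × 0.445 × 0.071 = 0.002300116
  Plant C: 0.3304 × 0.498 × 0.32 = 0.052652544
  Plant E: 0.5288 × 0.114 × 0.04 = 0.002411328
Sum = 0.057958988.
Largest term belongs to Plant C, so Plant C is most probable.

Plant C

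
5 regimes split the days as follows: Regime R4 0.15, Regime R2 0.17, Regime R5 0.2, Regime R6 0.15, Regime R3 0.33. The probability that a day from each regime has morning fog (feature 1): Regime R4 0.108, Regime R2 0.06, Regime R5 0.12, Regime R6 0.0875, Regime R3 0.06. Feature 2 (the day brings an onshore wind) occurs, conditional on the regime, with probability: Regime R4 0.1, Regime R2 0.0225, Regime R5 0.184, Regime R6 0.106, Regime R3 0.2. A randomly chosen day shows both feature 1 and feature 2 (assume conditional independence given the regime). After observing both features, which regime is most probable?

Regime R5

By Bayes' rule, posterior ∝ prior × likelihood:
  Regime R4: 0.15 × 0.108 × 0.1 = 0.00162
  Regime R2: 0.17 × 0.06 × 0.0225 = 0.0002295
  Regime R5: 0.2 × 0.12 × 0.184 = 0.004416
  Regime R6: 0.15 × 0.0875 × 0.106 = 0.00139125
  Regime R3: 0.33 × 0.06 × 0.2 = 0.00396
Sum = 0.01161675.
Largest term belongs to Regime R5, so Regime R5 is most probable.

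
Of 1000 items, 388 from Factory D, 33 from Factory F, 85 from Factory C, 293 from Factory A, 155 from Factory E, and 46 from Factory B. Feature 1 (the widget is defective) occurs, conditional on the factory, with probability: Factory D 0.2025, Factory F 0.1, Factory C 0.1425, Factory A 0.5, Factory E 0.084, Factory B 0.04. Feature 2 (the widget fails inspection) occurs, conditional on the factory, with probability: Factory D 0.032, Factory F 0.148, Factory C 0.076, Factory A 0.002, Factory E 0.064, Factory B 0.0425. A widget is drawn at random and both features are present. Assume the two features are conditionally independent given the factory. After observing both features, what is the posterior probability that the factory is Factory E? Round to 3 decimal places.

By Bayes' rule, posterior ∝ prior × likelihood:
  Factory D: 0.388 × 0.2025 × 0.032 = 0.00251424
  Factory F: 0.033 × 0.1 × 0.148 = 0.0004884
  Factory C: 0.085 × 0.1425 × 0.076 = 0.00092055
  Factory A: 0.293 × 0.5 × 0.002 = 0.000293
  Factory E: 0.155 × 0.084 × 0.064 = 0.00083328
  Factory B: 0.046 × 0.04 × 0.0425 = 0.0000782
Normalizing constant = 0.00512767.
P(Factory E | evidence) = 0.00083328 / 0.00512767 ≈ 0.163.

0.163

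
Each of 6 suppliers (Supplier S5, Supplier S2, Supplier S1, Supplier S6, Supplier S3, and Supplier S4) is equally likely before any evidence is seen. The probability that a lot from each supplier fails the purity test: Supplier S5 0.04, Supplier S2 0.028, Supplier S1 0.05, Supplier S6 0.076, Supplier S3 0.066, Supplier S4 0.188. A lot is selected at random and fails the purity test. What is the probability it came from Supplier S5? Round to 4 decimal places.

0.0893

Since the prior is uniform, the posterior is proportional to the likelihood:
  Supplier S5: 0.04
  Supplier S2: 0.028
  Supplier S1: 0.05
  Supplier S6: 0.076
  Supplier S3: 0.066
  Supplier S4: 0.188
Total = 0.448.
P(Supplier S5 | evidence) = 0.04 / 0.448 ≈ 0.0893.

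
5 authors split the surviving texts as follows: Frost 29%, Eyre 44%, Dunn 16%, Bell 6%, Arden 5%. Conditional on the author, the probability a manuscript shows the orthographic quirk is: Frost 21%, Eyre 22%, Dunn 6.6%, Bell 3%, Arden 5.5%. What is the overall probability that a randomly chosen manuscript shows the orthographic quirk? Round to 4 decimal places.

0.1728

Unnormalized posteriors (prior × likelihood):
  Frost: 0.29 × 0.21 = 0.0609
  Eyre: 0.44 × 0.22 = 0.0968
  Dunn: 0.16 × 0.066 = 0.01056
  Bell: 0.06 × 0.03 = 0.0018
  Arden: 0.05 × 0.055 = 0.00275
P(quirk) = 0.0609 + 0.0968 + 0.01056 + 0.0018 + 0.00275 = 0.17281 → 0.1728.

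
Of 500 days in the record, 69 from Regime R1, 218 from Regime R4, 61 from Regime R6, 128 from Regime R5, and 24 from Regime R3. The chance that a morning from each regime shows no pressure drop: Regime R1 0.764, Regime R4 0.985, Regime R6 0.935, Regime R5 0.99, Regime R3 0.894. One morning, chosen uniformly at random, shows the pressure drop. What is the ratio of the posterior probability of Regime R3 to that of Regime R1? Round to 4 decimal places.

Taking complements, P(drop | each) = Regime R1 0.236, Regime R4 0.015, Regime R6 0.065, Regime R5 0.01, Regime R3 0.106.
Unnormalized posteriors (prior × likelihood):
  Regime R1: 0.138 × 0.236 = 0.032568
  Regime R4: 0.436 × 0.015 = 0.00654
  Regime R6: 0.122 × 0.065 = 0.00793
  Regime R5: 0.256 × 0.01 = 0.00256
  Regime R3: 0.048 × 0.106 = 0.005088
Total = 0.054686.
The ratio is 0.005088 / 0.032568 (the normalizer cancels) = 0.1562.

0.1562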